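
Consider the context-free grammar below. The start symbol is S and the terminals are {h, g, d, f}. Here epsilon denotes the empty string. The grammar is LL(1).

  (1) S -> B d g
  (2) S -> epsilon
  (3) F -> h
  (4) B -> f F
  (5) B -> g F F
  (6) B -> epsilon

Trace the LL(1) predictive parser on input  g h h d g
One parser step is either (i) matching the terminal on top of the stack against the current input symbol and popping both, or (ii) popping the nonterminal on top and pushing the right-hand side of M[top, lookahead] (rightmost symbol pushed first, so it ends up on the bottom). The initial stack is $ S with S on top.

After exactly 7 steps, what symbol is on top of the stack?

d

step 1: stack=$ S  input=g h h d g $  — expand S -> B d g
step 2: stack=$ g d B  input=g h h d g $  — expand B -> g F F
step 3: stack=$ g d F F g  input=g h h d g $  — match g
step 4: stack=$ g d F F  input=h h d g $  — expand F -> h
step 5: stack=$ g d F h  input=h h d g $  — match h
step 6: stack=$ g d F  input=h d g $  — expand F -> h
step 7: stack=$ g d h  input=h d g $  — match h
Stack after step 7: $ g d (top = d).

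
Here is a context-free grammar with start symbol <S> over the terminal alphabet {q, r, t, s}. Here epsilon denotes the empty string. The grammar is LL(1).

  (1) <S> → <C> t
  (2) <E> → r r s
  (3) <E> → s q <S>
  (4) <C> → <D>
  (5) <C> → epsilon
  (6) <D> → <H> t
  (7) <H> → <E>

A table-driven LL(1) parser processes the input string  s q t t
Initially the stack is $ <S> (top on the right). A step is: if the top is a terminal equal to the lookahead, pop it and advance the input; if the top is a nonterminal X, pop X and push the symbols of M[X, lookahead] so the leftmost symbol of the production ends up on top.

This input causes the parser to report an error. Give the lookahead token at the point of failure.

step 1: stack=$ <S>  input=s q t t $  — expand <S> → <C> t
step 2: stack=$ t <C>  input=s q t t $  — expand <C> → <D>
step 3: stack=$ t <D>  input=s q t t $  — expand <D> → <H> t
step 4: stack=$ t t <H>  input=s q t t $  — expand <H> → <E>
step 5: stack=$ t t <E>  input=s q t t $  — expand <E> → s q <S>
step 6: stack=$ t t <S> q s  input=s q t t $  — match s
step 7: stack=$ t t <S> q  input=q t t $  — match q
step 8: stack=$ t t <S>  input=t t $  — expand <S> → <C> t
step 9: stack=$ t t t <C>  input=t t $  — expand <C> → epsilon
step 10: stack=$ t t t  input=t t $  — match t
step 11: stack=$ t t  input=t $  — match t
step 12: stack=$ t  input=$  — error: top is terminal t but lookahead is $

$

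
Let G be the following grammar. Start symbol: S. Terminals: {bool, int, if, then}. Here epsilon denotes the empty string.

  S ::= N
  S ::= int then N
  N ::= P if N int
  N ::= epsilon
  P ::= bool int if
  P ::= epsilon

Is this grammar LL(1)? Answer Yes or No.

Yes

FIRST(S) = {epsilon, bool, if, int}
FIRST(N) = {epsilon, bool, if}
FIRST(P) = {epsilon, bool}
FOLLOW(S) = {$}
FOLLOW(N) = {$, int}
FOLLOW(P) = {if}
Each cell of M receives at most one production.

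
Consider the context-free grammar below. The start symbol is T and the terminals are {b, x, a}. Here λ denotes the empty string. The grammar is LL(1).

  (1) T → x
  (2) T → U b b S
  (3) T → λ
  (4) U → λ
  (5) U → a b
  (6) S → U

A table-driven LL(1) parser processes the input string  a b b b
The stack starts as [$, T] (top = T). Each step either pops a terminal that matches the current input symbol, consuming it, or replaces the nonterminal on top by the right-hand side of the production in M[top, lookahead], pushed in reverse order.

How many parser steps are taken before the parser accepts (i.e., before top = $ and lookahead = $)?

8

     Stack        Input      Action
  1  $ T          a b b b $  expand T → U b b S
  2  $ S b b U    a b b b $  expand U → a b
  3  $ S b b b a  a b b b $  match a
  4  $ S b b b    b b b $    match b
  5  $ S b b      b b $      match b
  6  $ S b        b $        match b
  7  $ S          $          expand S → U
  8  $ U          $          expand U → λ
Accept reached after 8 steps.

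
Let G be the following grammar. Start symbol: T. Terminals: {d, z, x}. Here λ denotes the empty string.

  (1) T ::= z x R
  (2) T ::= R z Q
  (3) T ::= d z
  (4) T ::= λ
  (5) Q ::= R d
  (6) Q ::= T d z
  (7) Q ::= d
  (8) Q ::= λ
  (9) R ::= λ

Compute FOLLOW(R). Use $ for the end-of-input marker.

FIRST(R) = {λ}
FIRST(T) = {λ, d, z}  (via R z Q)
FIRST(Q) = {λ, d, z}  (via R d, T d z)
FOLLOW(T) includes $ since T is the start symbol.
FOLLOW(T): in Q::=T d z, T is followed by d z with FIRST {d}. Thus FOLLOW(T) = {$, d}.
FOLLOW(Q): in T::=R z Q, the suffix after Q is empty, so FOLLOW(Q) ⊇ FOLLOW(T) = {$, d}. Thus FOLLOW(Q) = {$, d}.
FOLLOW(R): in T::=z x R, the suffix after R is empty, so FOLLOW(R) ⊇ FOLLOW(T) = {$, d}; in T::=R z Q, R is followed by z Q with FIRST {z}; in Q::=R d, R is followed by d with FIRST {d}. Thus FOLLOW(R) = {$, d, z}.

{$, d, z}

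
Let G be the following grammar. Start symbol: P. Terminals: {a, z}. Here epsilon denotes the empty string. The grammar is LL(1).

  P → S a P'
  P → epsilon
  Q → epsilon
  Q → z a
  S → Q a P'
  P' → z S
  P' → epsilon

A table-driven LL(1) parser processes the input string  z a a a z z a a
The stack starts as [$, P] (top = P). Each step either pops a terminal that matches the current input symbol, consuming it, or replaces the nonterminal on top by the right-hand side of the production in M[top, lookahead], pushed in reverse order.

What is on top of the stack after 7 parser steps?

a

     Stack            Input              Action
  1  $ P              z a a a z z a a $  expand P → S a P'
  2  $ P' a S         z a a a z z a a $  expand S → Q a P'
  3  $ P' a P' a Q    z a a a z z a a $  expand Q → z a
  4  $ P' a P' a a z  z a a a z z a a $  match z
  5  $ P' a P' a a    a a a z z a a $    match a
  6  $ P' a P' a      a a z z a a $      match a
  7  $ P' a P'        a z z a a $        expand P' → epsilon
Stack after step 7: $ P' a (top = a).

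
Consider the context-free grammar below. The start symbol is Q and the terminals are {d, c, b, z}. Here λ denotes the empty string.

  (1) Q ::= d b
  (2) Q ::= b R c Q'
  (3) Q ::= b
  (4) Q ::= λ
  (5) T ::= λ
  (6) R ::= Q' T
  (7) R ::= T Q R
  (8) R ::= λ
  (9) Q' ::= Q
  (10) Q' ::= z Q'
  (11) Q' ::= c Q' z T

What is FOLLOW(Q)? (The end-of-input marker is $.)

FIRST(Q) = {λ, b, d}
FIRST(T) = {λ}
FIRST(Q') = {λ, b, c, d, z}  (via Q)
FIRST(R) = {λ, b, c, d, z}  (via Q' T, T Q R)
FOLLOW(Q) includes $ since Q is the start symbol.
FOLLOW(R): in Q::=b R c Q', R is followed by c Q' with FIRST {c}; in R::=T Q R, the suffix after R is empty (adds nothing new). Thus FOLLOW(R) = {c}.
FOLLOW(Q): in R::=T Q R, Q is followed by R with FIRST {λ, b, c, d, z}; in R::=T Q R, the suffix after Q is nullable, so FOLLOW(Q) ⊇ FOLLOW(R) = {c}; in Q'::=Q, the suffix after Q is empty, so FOLLOW(Q) ⊇ FOLLOW(Q') = {$, b, c, d, z}. Thus FOLLOW(Q) = {$, b, c, d, z}.
FOLLOW(Q'): in Q::=b R c Q', the suffix after Q' is empty, so FOLLOW(Q') ⊇ FOLLOW(Q) = {$, b, c, d, z}; in R::=Q' T, Q' is followed by T with FIRST {λ}; in R::=Q' T, the suffix after Q' is nullable, so FOLLOW(Q') ⊇ FOLLOW(R) = {c}; in Q'::=z Q', the suffix after Q' is empty (adds nothing new); in Q'::=c Q' z T, Q' is followed by z T with FIRST {z}. Thus FOLLOW(Q') = {$, b, c, d, z}.
FOLLOW(T): in R::=Q' T, the suffix after T is empty, so FOLLOW(T) ⊇ FOLLOW(R) = {c}; in R::=T Q R, T is followed by Q R with FIRST {λ, b, c, d, z}; in R::=T Q R, the suffix after T is nullable, so FOLLOW(T) ⊇ FOLLOW(R) = {c}; in Q'::=c Q' z T, the suffix after T is empty, so FOLLOW(T) ⊇ FOLLOW(Q') = {$, b, c, d, z}. Thus FOLLOW(T) = {$, b, c, d, z}.

{$, b, c, d, z}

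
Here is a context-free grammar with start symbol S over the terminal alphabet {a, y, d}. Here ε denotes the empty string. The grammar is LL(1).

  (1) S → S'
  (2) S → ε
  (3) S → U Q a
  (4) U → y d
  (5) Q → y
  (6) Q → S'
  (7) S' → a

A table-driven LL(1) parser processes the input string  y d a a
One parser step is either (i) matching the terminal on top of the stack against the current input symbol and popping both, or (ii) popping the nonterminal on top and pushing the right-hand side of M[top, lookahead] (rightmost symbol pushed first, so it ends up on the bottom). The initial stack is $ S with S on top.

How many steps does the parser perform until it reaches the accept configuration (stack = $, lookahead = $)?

8

     Stack      Input      Action
  1  $ S        y d a a $  expand S → U Q a
  2  $ a Q U    y d a a $  expand U → y d
  3  $ a Q d y  y d a a $  match y
  4  $ a Q d    d a a $    match d
  5  $ a Q      a a $      expand Q → S'
  6  $ a S'     a a $      expand S' → a
  7  $ a a      a a $      match a
  8  $ a        a $        match a
Accept reached after 8 steps.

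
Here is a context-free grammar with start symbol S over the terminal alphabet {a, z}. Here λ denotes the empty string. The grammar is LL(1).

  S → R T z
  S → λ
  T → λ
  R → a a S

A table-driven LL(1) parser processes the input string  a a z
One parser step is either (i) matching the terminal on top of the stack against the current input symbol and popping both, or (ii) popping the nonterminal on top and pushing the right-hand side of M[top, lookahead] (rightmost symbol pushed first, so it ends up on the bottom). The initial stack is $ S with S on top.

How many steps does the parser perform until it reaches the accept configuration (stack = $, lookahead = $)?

     Stack        Input    Action
  1  $ S          a a z $  expand S → R T z
  2  $ z T R      a a z $  expand R → a a S
  3  $ z T S a a  a a z $  match a
  4  $ z T S a    a z $    match a
  5  $ z T S      z $      expand S → λ
  6  $ z T        z $      expand T → λ
  7  $ z          z $      match z
Accept reached after 7 steps.

7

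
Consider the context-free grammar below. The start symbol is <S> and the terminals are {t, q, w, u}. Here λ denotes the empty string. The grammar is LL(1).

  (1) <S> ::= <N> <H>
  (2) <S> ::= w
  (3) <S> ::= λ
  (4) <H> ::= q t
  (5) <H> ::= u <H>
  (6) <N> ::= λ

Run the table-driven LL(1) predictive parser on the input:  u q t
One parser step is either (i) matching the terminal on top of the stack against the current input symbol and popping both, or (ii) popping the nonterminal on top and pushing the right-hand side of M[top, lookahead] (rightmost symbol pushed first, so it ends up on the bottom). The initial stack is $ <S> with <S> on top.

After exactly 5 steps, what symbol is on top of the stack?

step 1: stack=$ <S>  input=u q t $  — expand <S> ::= <N> <H>
step 2: stack=$ <H> <N>  input=u q t $  — expand <N> ::= λ
step 3: stack=$ <H>  input=u q t $  — expand <H> ::= u <H>
step 4: stack=$ <H> u  input=u q t $  — match u
step 5: stack=$ <H>  input=q t $  — expand <H> ::= q t
Stack after step 5: $ t q (top = q).

q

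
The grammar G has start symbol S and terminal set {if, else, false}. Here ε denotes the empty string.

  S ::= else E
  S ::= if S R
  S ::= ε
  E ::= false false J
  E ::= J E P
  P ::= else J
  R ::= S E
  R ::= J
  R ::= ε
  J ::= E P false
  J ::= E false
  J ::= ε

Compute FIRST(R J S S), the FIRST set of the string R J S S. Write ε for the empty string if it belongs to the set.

{ε, else, false, if}

FIRST(S) = {ε, else, if}
FIRST(P) = {else}
FIRST(E) = {false}  (via J E P)
FIRST(J) = {ε, false}  (via E P false, E false)
FIRST(R) = {ε, else, false, if}  (via S E, J)
FIRST(R J S S): take FIRST of each symbol in turn, carrying on past any symbol whose FIRST contains ε; result {ε, else, false, if}.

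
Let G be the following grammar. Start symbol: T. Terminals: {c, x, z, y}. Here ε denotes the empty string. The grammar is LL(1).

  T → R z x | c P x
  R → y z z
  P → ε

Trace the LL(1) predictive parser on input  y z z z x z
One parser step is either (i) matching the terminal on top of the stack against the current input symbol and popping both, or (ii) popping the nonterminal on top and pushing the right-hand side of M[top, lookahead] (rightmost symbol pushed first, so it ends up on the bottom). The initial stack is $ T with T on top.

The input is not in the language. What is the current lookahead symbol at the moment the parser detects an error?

z

step 1: stack=$ T  input=y z z z x z $  — expand T → R z x
step 2: stack=$ x z R  input=y z z z x z $  — expand R → y z z
step 3: stack=$ x z z z y  input=y z z z x z $  — match y
step 4: stack=$ x z z z  input=z z z x z $  — match z
step 5: stack=$ x z z  input=z z x z $  — match z
step 6: stack=$ x z  input=z x z $  — match z
step 7: stack=$ x  input=x z $  — match x
step 8: stack=$  input=z $  — error: stack empty but input remains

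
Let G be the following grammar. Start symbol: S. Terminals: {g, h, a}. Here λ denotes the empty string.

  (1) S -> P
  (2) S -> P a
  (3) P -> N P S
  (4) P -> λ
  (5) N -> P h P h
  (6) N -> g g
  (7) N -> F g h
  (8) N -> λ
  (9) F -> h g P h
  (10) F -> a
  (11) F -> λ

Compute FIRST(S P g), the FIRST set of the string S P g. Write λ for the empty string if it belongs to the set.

FIRST(F): from F->h g P h we get {h}; from F->a we get {a}; from F->λ we get {λ}. So FIRST(F) = {λ, a, h}.
FIRST(S): from S->P we get {λ, a, g, h}; from S->P a we get {a, g, h}. So FIRST(S) = {λ, a, g, h}.
FIRST(P): from P->N P S we get {λ, a, g, h}; from P->λ we get {λ}. So FIRST(P) = {λ, a, g, h}.
FIRST(N): from N->P h P h we get {a, g, h}; from N->g g we get {g}; from N->F g h we get {a, g, h}; from N->λ we get {λ}. So FIRST(N) = {λ, a, g, h}.
FIRST(S P g): take FIRST of each symbol in turn, carrying on past any symbol whose FIRST contains λ; result {a, g, h}.

{a, g, h}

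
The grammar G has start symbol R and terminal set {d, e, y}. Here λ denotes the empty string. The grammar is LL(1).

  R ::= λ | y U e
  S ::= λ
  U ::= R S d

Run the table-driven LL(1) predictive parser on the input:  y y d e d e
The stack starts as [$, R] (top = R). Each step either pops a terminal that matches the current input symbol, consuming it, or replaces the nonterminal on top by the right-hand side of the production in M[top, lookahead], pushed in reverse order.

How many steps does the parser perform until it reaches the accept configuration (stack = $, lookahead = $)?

13

step 1: stack=$ R  input=y y d e d e $  — expand R ::= y U e
step 2: stack=$ e U y  input=y y d e d e $  — match y
step 3: stack=$ e U  input=y d e d e $  — expand U ::= R S d
step 4: stack=$ e d S R  input=y d e d e $  — expand R ::= y U e
step 5: stack=$ e d S e U y  input=y d e d e $  — match y
step 6: stack=$ e d S e U  input=d e d e $  — expand U ::= R S d
step 7: stack=$ e d S e d S R  input=d e d e $  — expand R ::= λ
step 8: stack=$ e d S e d S  input=d e d e $  — expand S ::= λ
step 9: stack=$ e d S e d  input=d e d e $  — match d
step 10: stack=$ e d S e  input=e d e $  — match e
step 11: stack=$ e d S  input=d e $  — expand S ::= λ
step 12: stack=$ e d  input=d e $  — match d
step 13: stack=$ e  input=e $  — match e
Accept reached after 13 steps.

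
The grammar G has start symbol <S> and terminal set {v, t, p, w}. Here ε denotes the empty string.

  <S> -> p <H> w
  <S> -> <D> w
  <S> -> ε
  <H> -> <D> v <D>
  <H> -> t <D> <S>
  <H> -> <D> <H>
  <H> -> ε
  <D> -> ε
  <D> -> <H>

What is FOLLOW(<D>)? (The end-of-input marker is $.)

{p, t, v, w}

FIRST(<S>) = {ε, p, t, v, w}  (via <D> w)
FIRST(<H>) = {ε, t, v}  (via <D> v <D>, <D> <H>)
FIRST(<D>) = {ε, t, v}  (via <H>)
FOLLOW(<S>) includes $ since <S> is the start symbol.
FOLLOW(<S>): in <H>->t <D> <S>, the suffix after <S> is empty, so FOLLOW(<S>) ⊇ FOLLOW(<H>) = {p, t, v, w}. Thus FOLLOW(<S>) = {$, p, t, v, w}.
FOLLOW(<H>): in <S>->p <H> w, <H> is followed by w with FIRST {w}; in <H>-><D> <H>, the suffix after <H> is empty (adds nothing new); in <D>-><H>, the suffix after <H> is empty, so FOLLOW(<H>) ⊇ FOLLOW(<D>) = {p, t, v, w}. Thus FOLLOW(<H>) = {p, t, v, w}.
FOLLOW(<D>): in <S>-><D> w, <D> is followed by w with FIRST {w}; in <H>-><D> v <D> (occurrence 1), <D> is followed by v <D> with FIRST {v}; in <H>-><D> v <D> (occurrence 2), the suffix after <D> is empty, so FOLLOW(<D>) ⊇ FOLLOW(<H>) = {p, t, v, w}; in <H>->t <D> <S>, <D> is followed by <S> with FIRST {ε, p, t, v, w}; in <H>->t <D> <S>, the suffix after <D> is nullable, so FOLLOW(<D>) ⊇ FOLLOW(<H>) = {p, t, v, w}; in <H>-><D> <H>, <D> is followed by <H> with FIRST {ε, t, v}; in <H>-><D> <H>, the suffix after <D> is nullable, so FOLLOW(<D>) ⊇ FOLLOW(<H>) = {p, t, v, w}. Thus FOLLOW(<D>) = {p, t, v, w}.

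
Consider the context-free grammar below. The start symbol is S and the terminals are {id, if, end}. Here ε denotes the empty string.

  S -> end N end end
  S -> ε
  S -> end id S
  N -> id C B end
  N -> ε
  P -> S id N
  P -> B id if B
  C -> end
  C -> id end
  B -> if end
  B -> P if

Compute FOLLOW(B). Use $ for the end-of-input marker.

{end, id, if}

FIRST(S): from S->end N end end we get {end}; from S->ε we get {ε}; from S->end id S we get {end}. So FIRST(S) = {ε, end}.
FIRST(N): from N->id C B end we get {id}; from N->ε we get {ε}. So FIRST(N) = {ε, id}.
FIRST(C): from C->end we get {end}; from C->id end we get {id}. So FIRST(C) = {end, id}.
FIRST(P): from P->S id N we get {end, id}; from P->B id if B we get {end, id, if}. So FIRST(P) = {end, id, if}.
FIRST(B): from B->if end we get {if}; from B->P if we get {end, id, if}. So FIRST(B) = {end, id, if}.
FOLLOW(S) includes $ since S is the start symbol.
FOLLOW(S): in S->end id S, the suffix after S is empty (adds nothing new); in P->S id N, S is followed by id N with FIRST {id}. Thus FOLLOW(S) = {$, id}.
FOLLOW(P): in B->P if, P is followed by if with FIRST {if}. Thus FOLLOW(P) = {if}.
FOLLOW(N): in S->end N end end, N is followed by end end with FIRST {end}; in P->S id N, the suffix after N is empty, so FOLLOW(N) ⊇ FOLLOW(P) = {if}. Thus FOLLOW(N) = {end, if}.
FOLLOW(C): in N->id C B end, C is followed by B end with FIRST {end, id, if}. Thus FOLLOW(C) = {end, id, if}.
FOLLOW(B): in N->id C B end, B is followed by end with FIRST {end}; in P->B id if B (occurrence 1), B is followed by id if B with FIRST {id}; in P->B id if B (occurrence 2), the suffix after B is empty, so FOLLOW(B) ⊇ FOLLOW(P) = {if}. Thus FOLLOW(B) = {end, id, if}.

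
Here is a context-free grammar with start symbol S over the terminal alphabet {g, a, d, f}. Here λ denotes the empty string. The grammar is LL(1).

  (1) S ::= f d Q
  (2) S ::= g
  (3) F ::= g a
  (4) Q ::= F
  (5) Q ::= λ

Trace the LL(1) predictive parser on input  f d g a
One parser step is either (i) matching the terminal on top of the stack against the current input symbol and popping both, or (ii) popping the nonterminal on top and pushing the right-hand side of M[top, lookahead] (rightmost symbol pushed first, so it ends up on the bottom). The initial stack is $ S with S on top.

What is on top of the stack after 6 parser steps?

     Stack    Input      Action
  1  $ S      f d g a $  expand S ::= f d Q
  2  $ Q d f  f d g a $  match f
  3  $ Q d    d g a $    match d
  4  $ Q      g a $      expand Q ::= F
  5  $ F      g a $      expand F ::= g a
  6  $ a g    g a $      match g
Stack after step 6: $ a (top = a).

a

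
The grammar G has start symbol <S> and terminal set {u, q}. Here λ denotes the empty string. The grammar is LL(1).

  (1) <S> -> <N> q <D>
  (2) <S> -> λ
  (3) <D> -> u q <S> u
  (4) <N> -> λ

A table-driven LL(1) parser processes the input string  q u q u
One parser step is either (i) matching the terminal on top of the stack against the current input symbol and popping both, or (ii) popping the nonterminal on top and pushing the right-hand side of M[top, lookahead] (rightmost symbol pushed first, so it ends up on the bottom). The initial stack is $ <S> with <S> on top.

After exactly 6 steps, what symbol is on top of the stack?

step 1: stack=$ <S>  input=q u q u $  — expand <S> -> <N> q <D>
step 2: stack=$ <D> q <N>  input=q u q u $  — expand <N> -> λ
step 3: stack=$ <D> q  input=q u q u $  — match q
step 4: stack=$ <D>  input=u q u $  — expand <D> -> u q <S> u
step 5: stack=$ u <S> q u  input=u q u $  — match u
step 6: stack=$ u <S> q  input=q u $  — match q
Stack after step 6: $ u <S> (top = <S>).

<S>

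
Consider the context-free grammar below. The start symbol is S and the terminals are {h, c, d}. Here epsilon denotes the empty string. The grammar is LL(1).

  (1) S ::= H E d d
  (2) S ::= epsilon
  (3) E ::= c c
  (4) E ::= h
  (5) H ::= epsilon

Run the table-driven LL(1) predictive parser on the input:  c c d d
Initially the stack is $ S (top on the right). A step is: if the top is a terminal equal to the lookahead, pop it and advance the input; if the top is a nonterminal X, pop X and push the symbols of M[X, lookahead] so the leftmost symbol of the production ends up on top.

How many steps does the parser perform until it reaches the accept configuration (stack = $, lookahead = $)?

7

     Stack      Input      Action
  1  $ S        c c d d $  expand S ::= H E d d
  2  $ d d E H  c c d d $  expand H ::= epsilon
  3  $ d d E    c c d d $  expand E ::= c c
  4  $ d d c c  c c d d $  match c
  5  $ d d c    c d d $    match c
  6  $ d d      d d $      match d
  7  $ d        d $        match d
Accept reached after 7 steps.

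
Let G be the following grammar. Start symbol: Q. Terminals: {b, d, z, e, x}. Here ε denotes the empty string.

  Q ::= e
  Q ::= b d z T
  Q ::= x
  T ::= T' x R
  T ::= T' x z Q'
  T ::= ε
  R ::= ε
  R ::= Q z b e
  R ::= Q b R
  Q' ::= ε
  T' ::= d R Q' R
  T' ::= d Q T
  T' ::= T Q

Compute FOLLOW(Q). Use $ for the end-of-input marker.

FIRST(Q) = {b, e, x}
FIRST(Q') = {ε}
FIRST(R) = {ε, b, e, x}  (via Q z b e, Q b R)
FIRST(T) = {ε, b, d, e, x}  (via T' x R, T' x z Q')
FIRST(T') = {b, d, e, x}  (via T Q)
FOLLOW(Q) includes $ since Q is the start symbol.
FOLLOW(T'): in T::=T' x R, T' is followed by x R with FIRST {x}; in T::=T' x z Q', T' is followed by x z Q' with FIRST {x}. Thus FOLLOW(T') = {x}.
FOLLOW(Q): in R::=Q z b e, Q is followed by z b e with FIRST {z}; in R::=Q b R, Q is followed by b R with FIRST {b}; in T'::=d Q T, Q is followed by T with FIRST {ε, b, d, e, x}; in T'::=d Q T, the suffix after Q is nullable, so FOLLOW(Q) ⊇ FOLLOW(T') = {x}; in T'::=T Q, the suffix after Q is empty, so FOLLOW(Q) ⊇ FOLLOW(T') = {x}. Thus FOLLOW(Q) = {$, b, d, e, x, z}.
FOLLOW(T): in Q::=b d z T, the suffix after T is empty, so FOLLOW(T) ⊇ FOLLOW(Q) = {$, b, d, e, x, z}; in T'::=d Q T, the suffix after T is empty, so FOLLOW(T) ⊇ FOLLOW(T') = {x}; in T'::=T Q, T is followed by Q with FIRST {b, e, x}. Thus FOLLOW(T) = {$, b, d, e, x, z}.
FOLLOW(R): in T::=T' x R, the suffix after R is empty, so FOLLOW(R) ⊇ FOLLOW(T) = {$, b, d, e, x, z}; in R::=Q b R, the suffix after R is empty (adds nothing new); in T'::=d R Q' R (occurrence 1), R is followed by Q' R with FIRST {ε, b, e, x}; in T'::=d R Q' R (occurrence 1), the suffix after R is nullable, so FOLLOW(R) ⊇ FOLLOW(T') = {x}; in T'::=d R Q' R (occurrence 2), the suffix after R is empty, so FOLLOW(R) ⊇ FOLLOW(T') = {x}. Thus FOLLOW(R) = {$, b, d, e, x, z}.
FOLLOW(Q'): in T::=T' x z Q', the suffix after Q' is empty, so FOLLOW(Q') ⊇ FOLLOW(T) = {$, b, d, e, x, z}; in T'::=d R Q' R, Q' is followed by R with FIRST {ε, b, e, x}; in T'::=d R Q' R, the suffix after Q' is nullable, so FOLLOW(Q') ⊇ FOLLOW(T') = {x}. Thus FOLLOW(Q') = {$, b, d, e, x, z}.

{$, b, d, e, x, z}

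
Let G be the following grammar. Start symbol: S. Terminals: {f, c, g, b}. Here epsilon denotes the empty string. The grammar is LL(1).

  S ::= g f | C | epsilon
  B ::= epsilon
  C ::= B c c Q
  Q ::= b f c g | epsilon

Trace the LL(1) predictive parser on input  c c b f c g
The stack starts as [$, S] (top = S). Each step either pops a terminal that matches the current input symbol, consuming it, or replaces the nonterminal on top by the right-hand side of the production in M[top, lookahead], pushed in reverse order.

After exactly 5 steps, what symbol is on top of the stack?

Q

     Stack      Input          Action
  1  $ S        c c b f c g $  expand S ::= C
  2  $ C        c c b f c g $  expand C ::= B c c Q
  3  $ Q c c B  c c b f c g $  expand B ::= epsilon
  4  $ Q c c    c c b f c g $  match c
  5  $ Q c      c b f c g $    match c
Stack after step 5: $ Q (top = Q).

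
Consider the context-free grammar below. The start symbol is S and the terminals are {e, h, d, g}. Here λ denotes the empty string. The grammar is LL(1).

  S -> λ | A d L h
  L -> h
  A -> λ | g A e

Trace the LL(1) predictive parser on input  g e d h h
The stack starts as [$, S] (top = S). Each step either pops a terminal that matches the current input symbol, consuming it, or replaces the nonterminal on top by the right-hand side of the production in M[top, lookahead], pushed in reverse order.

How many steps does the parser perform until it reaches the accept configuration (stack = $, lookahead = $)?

9

step 1: stack=$ S  input=g e d h h $  — expand S -> A d L h
step 2: stack=$ h L d A  input=g e d h h $  — expand A -> g A e
step 3: stack=$ h L d e A g  input=g e d h h $  — match g
step 4: stack=$ h L d e A  input=e d h h $  — expand A -> λ
step 5: stack=$ h L d e  input=e d h h $  — match e
step 6: stack=$ h L d  input=d h h $  — match d
step 7: stack=$ h L  input=h h $  — expand L -> h
step 8: stack=$ h h  input=h h $  — match h
step 9: stack=$ h  input=h $  — match h
Accept reached after 9 steps.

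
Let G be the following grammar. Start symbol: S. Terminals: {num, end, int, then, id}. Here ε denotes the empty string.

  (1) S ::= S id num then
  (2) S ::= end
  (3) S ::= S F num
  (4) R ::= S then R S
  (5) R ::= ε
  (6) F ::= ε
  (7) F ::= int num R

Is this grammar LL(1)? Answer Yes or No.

No

FIRST(S) = {end}
FIRST(R) = {ε, end}
FIRST(F) = {ε, int}
FOLLOW(S) = {$, end, id, int, num, then}
FOLLOW(R) = {end, num}
FOLLOW(F) = {num}
Cell M[R, end] receives both R ::= S then R S and R ::= ε — the grammar is not LL(1).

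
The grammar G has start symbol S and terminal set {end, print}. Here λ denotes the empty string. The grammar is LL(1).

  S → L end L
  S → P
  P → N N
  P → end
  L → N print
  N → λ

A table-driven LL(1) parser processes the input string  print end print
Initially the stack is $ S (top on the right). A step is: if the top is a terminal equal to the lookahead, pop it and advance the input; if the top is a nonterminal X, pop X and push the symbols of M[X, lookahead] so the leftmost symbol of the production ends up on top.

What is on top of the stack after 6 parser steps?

N

     Stack            Input              Action
  1  $ S              print end print $  expand S → L end L
  2  $ L end L        print end print $  expand L → N print
  3  $ L end print N  print end print $  expand N → λ
  4  $ L end print    print end print $  match print
  5  $ L end          end print $        match end
  6  $ L              print $            expand L → N print
Stack after step 6: $ print N (top = N).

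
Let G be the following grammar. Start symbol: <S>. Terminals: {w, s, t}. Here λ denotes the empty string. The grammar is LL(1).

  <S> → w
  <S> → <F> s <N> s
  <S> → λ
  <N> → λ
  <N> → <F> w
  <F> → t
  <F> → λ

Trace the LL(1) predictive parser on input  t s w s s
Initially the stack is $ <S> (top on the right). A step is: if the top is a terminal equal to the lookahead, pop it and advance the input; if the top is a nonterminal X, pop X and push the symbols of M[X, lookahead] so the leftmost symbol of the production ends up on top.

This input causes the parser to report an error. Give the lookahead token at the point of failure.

s

     Stack          Input        Action
  1  $ <S>          t s w s s $  expand <S> → <F> s <N> s
  2  $ s <N> s <F>  t s w s s $  expand <F> → t
  3  $ s <N> s t    t s w s s $  match t
  4  $ s <N> s      s w s s $    match s
  5  $ s <N>        w s s $      expand <N> → <F> w
  6  $ s w <F>      w s s $      expand <F> → λ
  7  $ s w          w s s $      match w
  8  $ s            s s $        match s
  9  $              s $          error: stack empty but input remains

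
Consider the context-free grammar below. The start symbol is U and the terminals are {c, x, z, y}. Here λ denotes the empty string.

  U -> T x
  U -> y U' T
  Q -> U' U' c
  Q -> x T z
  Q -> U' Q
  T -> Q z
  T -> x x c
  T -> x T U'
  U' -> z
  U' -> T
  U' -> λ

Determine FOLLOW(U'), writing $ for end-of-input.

FIRST(U): from U->T x we get {c, x, z}; from U->y U' T we get {y}. So FIRST(U) = {c, x, y, z}.
FIRST(Q): from Q->U' U' c we get {c, x, z}; from Q->x T z we get {x}; from Q->U' Q we get {c, x, z}. So FIRST(Q) = {c, x, z}.
FIRST(T): from T->Q z we get {c, x, z}; from T->x x c we get {x}; from T->x T U' we get {x}. So FIRST(T) = {c, x, z}.
FIRST(U'): from U'->z we get {z}; from U'->T we get {c, x, z}; from U'->λ we get {λ}. So FIRST(U') = {λ, c, x, z}.
FOLLOW(U) includes $ since U is the start symbol.
FOLLOW(U): U appears on no right-hand side. Thus FOLLOW(U) = {$}.
FOLLOW(Q): in Q->U' Q, the suffix after Q is empty (adds nothing new); in T->Q z, Q is followed by z with FIRST {z}. Thus FOLLOW(Q) = {z}.
FOLLOW(T): in U->T x, T is followed by x with FIRST {x}; in U->y U' T, the suffix after T is empty, so FOLLOW(T) ⊇ FOLLOW(U) = {$}; in Q->x T z, T is followed by z with FIRST {z}; in T->x T U', T is followed by U' with FIRST {λ, c, x, z}; in T->x T U', the suffix after T is nullable (adds nothing new); in U'->T, the suffix after T is empty, so FOLLOW(T) ⊇ FOLLOW(U') = {$, c, x, z}. Thus FOLLOW(T) = {$, c, x, z}.
FOLLOW(U'): in U->y U' T, U' is followed by T with FIRST {c, x, z}; in Q->U' U' c (occurrence 1), U' is followed by U' c with FIRST {c, x, z}; in Q->U' U' c (occurrence 2), U' is followed by c with FIRST {c}; in Q->U' Q, U' is followed by Q with FIRST {c, x, z}; in T->x T U', the suffix after U' is empty, so FOLLOW(U') ⊇ FOLLOW(T) = {$, c, x, z}. Thus FOLLOW(U') = {$, c, x, z}.

{$, c, x, z}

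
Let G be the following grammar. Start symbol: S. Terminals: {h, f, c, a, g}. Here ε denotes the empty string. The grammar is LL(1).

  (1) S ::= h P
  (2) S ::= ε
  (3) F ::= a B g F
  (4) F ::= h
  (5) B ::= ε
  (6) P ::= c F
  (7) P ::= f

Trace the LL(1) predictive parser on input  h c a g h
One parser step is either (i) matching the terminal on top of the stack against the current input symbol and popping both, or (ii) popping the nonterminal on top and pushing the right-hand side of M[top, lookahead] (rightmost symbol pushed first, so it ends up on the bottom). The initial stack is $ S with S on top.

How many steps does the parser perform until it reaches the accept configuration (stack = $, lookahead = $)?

10

step 1: stack=$ S  input=h c a g h $  — expand S ::= h P
step 2: stack=$ P h  input=h c a g h $  — match h
step 3: stack=$ P  input=c a g h $  — expand P ::= c F
step 4: stack=$ F c  input=c a g h $  — match c
step 5: stack=$ F  input=a g h $  — expand F ::= a B g F
step 6: stack=$ F g B a  input=a g h $  — match a
step 7: stack=$ F g B  input=g h $  — expand B ::= ε
step 8: stack=$ F g  input=g h $  — match g
step 9: stack=$ F  input=h $  — expand F ::= h
step 10: stack=$ h  input=h $  — match h
Accept reached after 10 steps.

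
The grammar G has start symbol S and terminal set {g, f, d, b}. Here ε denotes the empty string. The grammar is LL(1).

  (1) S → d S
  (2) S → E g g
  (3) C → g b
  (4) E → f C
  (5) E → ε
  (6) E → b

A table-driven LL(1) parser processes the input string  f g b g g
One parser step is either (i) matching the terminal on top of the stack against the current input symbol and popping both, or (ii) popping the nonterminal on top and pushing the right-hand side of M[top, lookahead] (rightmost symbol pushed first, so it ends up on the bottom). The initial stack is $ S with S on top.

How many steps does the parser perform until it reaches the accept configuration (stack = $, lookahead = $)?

step 1: stack=$ S  input=f g b g g $  — expand S → E g g
step 2: stack=$ g g E  input=f g b g g $  — expand E → f C
step 3: stack=$ g g C f  input=f g b g g $  — match f
step 4: stack=$ g g C  input=g b g g $  — expand C → g b
step 5: stack=$ g g b g  input=g b g g $  — match g
step 6: stack=$ g g b  input=b g g $  — match b
step 7: stack=$ g g  input=g g $  — match g
step 8: stack=$ g  input=g $  — match g
Accept reached after 8 steps.

8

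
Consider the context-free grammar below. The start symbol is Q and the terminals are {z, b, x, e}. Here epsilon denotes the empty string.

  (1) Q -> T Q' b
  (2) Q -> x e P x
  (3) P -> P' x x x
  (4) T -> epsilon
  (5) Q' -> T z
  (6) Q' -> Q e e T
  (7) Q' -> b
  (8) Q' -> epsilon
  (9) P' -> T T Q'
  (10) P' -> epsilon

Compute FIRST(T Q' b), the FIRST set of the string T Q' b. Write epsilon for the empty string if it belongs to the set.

FIRST(T): from T->epsilon we get {epsilon}. So FIRST(T) = {epsilon}.
FIRST(Q): from Q->T Q' b we get {b, x, z}; from Q->x e P x we get {x}. So FIRST(Q) = {b, x, z}.
FIRST(Q'): from Q'->T z we get {z}; from Q'->Q e e T we get {b, x, z}; from Q'->b we get {b}; from Q'->epsilon we get {epsilon}. So FIRST(Q') = {epsilon, b, x, z}.
FIRST(P'): from P'->T T Q' we get {epsilon, b, x, z}; from P'->epsilon we get {epsilon}. So FIRST(P') = {epsilon, b, x, z}.
FIRST(P): from P->P' x x x we get {b, x, z}. So FIRST(P) = {b, x, z}.
FIRST(T Q' b): take FIRST of each symbol in turn, carrying on past any symbol whose FIRST contains epsilon; result {b, x, z}.

{b, x, z}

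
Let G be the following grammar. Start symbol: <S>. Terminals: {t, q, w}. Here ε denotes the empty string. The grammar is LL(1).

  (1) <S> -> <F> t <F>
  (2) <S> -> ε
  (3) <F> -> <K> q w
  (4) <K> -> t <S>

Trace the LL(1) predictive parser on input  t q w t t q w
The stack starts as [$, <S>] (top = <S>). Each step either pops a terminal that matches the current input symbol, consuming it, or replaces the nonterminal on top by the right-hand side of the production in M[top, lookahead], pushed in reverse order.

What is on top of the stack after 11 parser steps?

      Stack              Input            Action
   1  $ <S>              t q w t t q w $  expand <S> -> <F> t <F>
   2  $ <F> t <F>        t q w t t q w $  expand <F> -> <K> q w
   3  $ <F> t w q <K>    t q w t t q w $  expand <K> -> t <S>
   4  $ <F> t w q <S> t  t q w t t q w $  match t
   5  $ <F> t w q <S>    q w t t q w $    expand <S> -> ε
   6  $ <F> t w q        q w t t q w $    match q
   7  $ <F> t w          w t t q w $      match w
   8  $ <F> t            t t q w $        match t
   9  $ <F>              t q w $          expand <F> -> <K> q w
  10  $ w q <K>          t q w $          expand <K> -> t <S>
  11  $ w q <S> t        t q w $          match t
Stack after step 11: $ w q <S> (top = <S>).

<S>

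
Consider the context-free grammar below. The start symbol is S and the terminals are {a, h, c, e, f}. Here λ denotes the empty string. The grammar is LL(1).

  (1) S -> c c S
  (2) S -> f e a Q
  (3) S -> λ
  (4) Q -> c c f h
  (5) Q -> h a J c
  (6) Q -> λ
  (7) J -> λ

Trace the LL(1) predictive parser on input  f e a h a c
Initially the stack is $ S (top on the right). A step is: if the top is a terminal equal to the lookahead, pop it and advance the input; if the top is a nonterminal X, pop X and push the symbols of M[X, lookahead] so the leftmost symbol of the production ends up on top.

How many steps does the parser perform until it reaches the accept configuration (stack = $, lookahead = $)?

step 1: stack=$ S  input=f e a h a c $  — expand S -> f e a Q
step 2: stack=$ Q a e f  input=f e a h a c $  — match f
step 3: stack=$ Q a e  input=e a h a c $  — match e
step 4: stack=$ Q a  input=a h a c $  — match a
step 5: stack=$ Q  input=h a c $  — expand Q -> h a J c
step 6: stack=$ c J a h  input=h a c $  — match h
step 7: stack=$ c J a  input=a c $  — match a
step 8: stack=$ c J  input=c $  — expand J -> λ
step 9: stack=$ c  input=c $  — match c
Accept reached after 9 steps.

9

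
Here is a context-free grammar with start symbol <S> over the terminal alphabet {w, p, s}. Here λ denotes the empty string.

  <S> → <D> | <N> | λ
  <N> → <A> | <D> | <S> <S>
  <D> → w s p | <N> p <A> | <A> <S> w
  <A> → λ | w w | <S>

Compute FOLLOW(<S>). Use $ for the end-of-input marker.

FIRST(<S>): from <S>→<D> we get {p, w}; from <S>→<N> we get {λ, p, w}; from <S>→λ we get {λ}. So FIRST(<S>) = {λ, p, w}.
FIRST(<A>): from <A>→λ we get {λ}; from <A>→w w we get {w}; from <A>→<S> we get {λ, p, w}. So FIRST(<A>) = {λ, p, w}.
FIRST(<N>): from <N>→<A> we get {λ, p, w}; from <N>→<D> we get {p, w}; from <N>→<S> <S> we get {λ, p, w}. So FIRST(<N>) = {λ, p, w}.
FIRST(<D>): from <D>→w s p we get {w}; from <D>→<N> p <A> we get {p, w}; from <D>→<A> <S> w we get {p, w}. So FIRST(<D>) = {p, w}.
FOLLOW(<S>) includes $ since <S> is the start symbol.
FOLLOW(<S>): in <N>→<S> <S> (occurrence 1), <S> is followed by <S> with FIRST {λ, p, w}; in <N>→<S> <S> (occurrence 1), the suffix after <S> is nullable, so FOLLOW(<S>) ⊇ FOLLOW(<N>) = {$, p, w}; in <N>→<S> <S> (occurrence 2), the suffix after <S> is empty, so FOLLOW(<S>) ⊇ FOLLOW(<N>) = {$, p, w}; in <D>→<A> <S> w, <S> is followed by w with FIRST {w}; in <A>→<S>, the suffix after <S> is empty, so FOLLOW(<S>) ⊇ FOLLOW(<A>) = {$, p, w}. Thus FOLLOW(<S>) = {$, p, w}.
FOLLOW(<N>): in <S>→<N>, the suffix after <N> is empty, so FOLLOW(<N>) ⊇ FOLLOW(<S>) = {$, p, w}; in <D>→<N> p <A>, <N> is followed by p <A> with FIRST {p}. Thus FOLLOW(<N>) = {$, p, w}.
FOLLOW(<D>): in <S>→<D>, the suffix after <D> is empty, so FOLLOW(<D>) ⊇ FOLLOW(<S>) = {$, p, w}; in <N>→<D>, the suffix after <D> is empty, so FOLLOW(<D>) ⊇ FOLLOW(<N>) = {$, p, w}. Thus FOLLOW(<D>) = {$, p, w}.
FOLLOW(<A>): in <N>→<A>, the suffix after <A> is empty, so FOLLOW(<A>) ⊇ FOLLOW(<N>) = {$, p, w}; in <D>→<N> p <A>, the suffix after <A> is empty, so FOLLOW(<A>) ⊇ FOLLOW(<D>) = {$, p, w}; in <D>→<A> <S> w, <A> is followed by <S> w with FIRST {p, w}. Thus FOLLOW(<A>) = {$, p, w}.

{$, p, w}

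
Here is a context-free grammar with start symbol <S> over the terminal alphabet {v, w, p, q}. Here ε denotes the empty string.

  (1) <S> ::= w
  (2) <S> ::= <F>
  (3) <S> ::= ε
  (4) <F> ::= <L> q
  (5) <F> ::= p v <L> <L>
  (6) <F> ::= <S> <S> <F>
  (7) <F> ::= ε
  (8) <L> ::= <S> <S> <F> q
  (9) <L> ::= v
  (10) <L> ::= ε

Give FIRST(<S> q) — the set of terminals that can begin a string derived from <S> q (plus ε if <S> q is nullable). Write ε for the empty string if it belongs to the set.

{p, q, v, w}

FIRST(<S>): from <S>::=w we get {w}; from <S>::=<F> we get {ε, p, q, v, w}; from <S>::=ε we get {ε}. So FIRST(<S>) = {ε, p, q, v, w}.
FIRST(<F>): from <F>::=<L> q we get {p, q, v, w}; from <F>::=p v <L> <L> we get {p}; from <F>::=<S> <S> <F> we get {ε, p, q, v, w}; from <F>::=ε we get {ε}. So FIRST(<F>) = {ε, p, q, v, w}.
FIRST(<L>): from <L>::=<S> <S> <F> q we get {p, q, v, w}; from <L>::=v we get {v}; from <L>::=ε we get {ε}. So FIRST(<L>) = {ε, p, q, v, w}.
FIRST(<S> q): take FIRST of each symbol in turn, carrying on past any symbol whose FIRST contains ε; result {p, q, v, w}.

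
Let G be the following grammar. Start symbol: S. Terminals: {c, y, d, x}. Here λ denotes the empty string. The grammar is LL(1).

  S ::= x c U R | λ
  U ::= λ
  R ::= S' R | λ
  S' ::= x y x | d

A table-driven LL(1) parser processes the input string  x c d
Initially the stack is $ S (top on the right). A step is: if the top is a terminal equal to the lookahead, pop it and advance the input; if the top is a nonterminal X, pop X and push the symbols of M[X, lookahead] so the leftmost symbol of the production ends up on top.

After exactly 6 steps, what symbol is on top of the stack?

     Stack      Input    Action
  1  $ S        x c d $  expand S ::= x c U R
  2  $ R U c x  x c d $  match x
  3  $ R U c    c d $    match c
  4  $ R U      d $      expand U ::= λ
  5  $ R        d $      expand R ::= S' R
  6  $ R S'     d $      expand S' ::= d
Stack after step 6: $ R d (top = d).

d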